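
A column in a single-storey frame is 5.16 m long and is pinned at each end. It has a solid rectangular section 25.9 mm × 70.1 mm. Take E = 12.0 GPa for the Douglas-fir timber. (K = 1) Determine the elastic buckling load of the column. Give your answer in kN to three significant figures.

P_cr ≈ 0.451 kN

Buckling occurs about the weak axis: I_min = h·b³/12 with b = 25.9 mm (the shorter side).
I_min = 70.1×25.9³/12 = 1.015×10^5 mm⁴
I = 1.015×10^5 mm⁴ = 1.015×10^-7 m⁴
Effective length L_e = K·L = 1 × 5.16 = 5.160 m
P_cr = π²EI / L_e² = π² × 12.0×10⁹ × 1.015×10^-7 / 5.160² = 451.5 N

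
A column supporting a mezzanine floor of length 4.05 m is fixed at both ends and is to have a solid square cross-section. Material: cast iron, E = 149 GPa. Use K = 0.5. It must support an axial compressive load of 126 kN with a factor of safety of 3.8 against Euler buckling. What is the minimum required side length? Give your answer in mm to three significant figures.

a ≈ 63.3 mm

Required P_cr = n·P = 3.8 × 126 = 478.8 kN
L_e = K·L = 0.5 × 4.05 = 2.025 m
Required I = P_cr·L_e²/(π²E) = 4.788×10^5 × 2.025² / (π² × 1.49×10^11) = 1.335×10^-6 m⁴
I_req = 1.335×10^6 mm⁴
Solid square: I = a⁴/12  ⇒  a = (12I)^(1/4) = (12×1.335×10^6)^(1/4) = 63.3 mm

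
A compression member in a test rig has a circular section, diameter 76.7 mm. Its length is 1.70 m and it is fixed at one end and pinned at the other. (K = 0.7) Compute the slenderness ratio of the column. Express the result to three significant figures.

I = πd⁴/64 = π×76.7⁴/64 = 1.699×10^6 mm⁴
A = 4.620×10^3 mm²;  r_min = √(I/A) = √(1.699×10^6/4.620×10^3) = 19.18 mm
L_e = K·L = 0.7 × 1.70 m = 1.190 m = 1190.0 mm
λ = L_e / r_min = 1190.0 / 19.18 = 62.1

λ ≈ 62.1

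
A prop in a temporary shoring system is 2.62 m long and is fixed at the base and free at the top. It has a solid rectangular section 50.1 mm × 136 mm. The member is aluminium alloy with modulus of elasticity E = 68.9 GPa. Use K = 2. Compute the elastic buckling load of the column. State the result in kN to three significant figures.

Buckling occurs about the weak axis: I_min = h·b³/12 with b = 50.1 mm (the shorter side).
I_min = 136×50.1³/12 = 1.425×10^6 mm⁴
I = 1.425×10^6 mm⁴ = 1.425×10^-6 m⁴
Effective length L_e = K·L = 2 × 2.62 = 5.240 m
P_cr = π²EI / L_e² = π² × 68.9×10⁹ × 1.425×10^-6 / 5.240² = 3.530×10^4 N

P_cr ≈ 35.3 kN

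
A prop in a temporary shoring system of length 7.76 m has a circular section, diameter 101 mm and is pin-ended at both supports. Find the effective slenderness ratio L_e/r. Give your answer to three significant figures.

λ ≈ 307

For a solid circle r = d/4 = 101/4 = 25.25 mm
L_e = K·L = 1 × 7.76 m = 7.760 m = 7760.0 mm
λ = L_e / r_min = 7760.0 / 25.25 = 307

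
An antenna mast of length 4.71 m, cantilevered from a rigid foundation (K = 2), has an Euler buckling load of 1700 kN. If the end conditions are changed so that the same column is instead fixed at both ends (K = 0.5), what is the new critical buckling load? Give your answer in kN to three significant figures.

P_cr ≈ 27200 kN

P_cr ∝ 1/K², so P_cr,new = P_cr,old × (K_old/K_new)² = 1700 × (2/0.5)²
= 1700 × 16.00 = 27200 kN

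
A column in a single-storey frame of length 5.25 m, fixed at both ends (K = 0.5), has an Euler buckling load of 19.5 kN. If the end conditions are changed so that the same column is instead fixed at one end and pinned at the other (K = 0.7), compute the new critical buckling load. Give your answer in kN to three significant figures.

P_cr ≈ 9.95 kN

P_cr ∝ 1/K², so P_cr,new = P_cr,old × (K_old/K_new)² = 19.5 × (0.5/0.7)²
= 19.5 × 0.5102 = 9.95 kN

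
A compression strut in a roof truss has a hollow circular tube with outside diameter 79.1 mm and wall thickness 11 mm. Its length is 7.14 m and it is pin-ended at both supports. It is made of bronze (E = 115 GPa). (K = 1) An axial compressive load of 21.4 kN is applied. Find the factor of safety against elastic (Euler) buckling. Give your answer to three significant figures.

n ≈ 1.46

Inner diameter d_i = 79.1 − 2×11 = 57.10 mm
I = π(d_o⁴ − d_i⁴)/64 = π(79.1⁴ − 57.10⁴)/64 = 1.400×10^6 mm⁴
I = 1.400×10^6 mm⁴ = 1.400×10^-6 m⁴
Effective length L_e = K·L = 1 × 7.14 = 7.140 m
P_cr = π²EI / L_e² = π² × 115×10⁹ × 1.400×10^-6 / 7.140² = 3.117×10^4 N
Factor of safety n = P_cr / P = 31.166 / 21.4 = 1.46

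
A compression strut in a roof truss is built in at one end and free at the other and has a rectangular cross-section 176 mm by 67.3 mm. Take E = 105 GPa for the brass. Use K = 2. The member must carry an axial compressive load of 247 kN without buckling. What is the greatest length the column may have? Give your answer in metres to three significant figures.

Buckling occurs about the weak axis: I_min = h·b³/12 with b = 67.3 mm (the shorter side).
I_min = 176×67.3³/12 = 4.471×10^6 mm⁴
I = 4.471×10^-6 m⁴
At the buckling limit P_cr = P = 2.470×10^5 N
From P_cr = π²EI/(K·L)²:  L = (1/K)·√(π²EI/P_cr) = (1/2)·√(π²×1.05×10^11×4.471×10^-6/2.470×10^5)
L = 2.17 m

L_max ≈ 2.17 m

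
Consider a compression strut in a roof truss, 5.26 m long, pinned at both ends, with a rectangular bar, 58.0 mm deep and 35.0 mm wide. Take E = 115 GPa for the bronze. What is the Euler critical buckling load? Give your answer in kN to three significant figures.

Buckling occurs about the weak axis: I_min = h·b³/12 with b = 35.0 mm (the shorter side).
I_min = 58.0×35.0³/12 = 2.072×10^5 mm⁴
I = 2.072×10^5 mm⁴ = 2.072×10^-7 m⁴
Effective length L_e = K·L = 1 × 5.26 = 5.260 m
P_cr = π²EI / L_e² = π² × 115×10⁹ × 2.072×10^-7 / 5.260² = 8.501×10^3 N

P_cr ≈ 8.50 kN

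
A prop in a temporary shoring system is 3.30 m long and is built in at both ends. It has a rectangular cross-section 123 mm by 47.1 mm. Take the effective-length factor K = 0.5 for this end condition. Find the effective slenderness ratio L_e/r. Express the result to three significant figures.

λ ≈ 121

Buckling occurs about the weak axis: I_min = h·b³/12 with b = 47.1 mm (the shorter side).
I_min = 123×47.1³/12 = 1.071×10^6 mm⁴
A = 5.793×10^3 mm²;  r_min = √(I/A) = √(1.071×10^6/5.793×10^3) = 13.60 mm
L_e = K·L = 0.5 × 3.30 m = 1.650 m = 1650.0 mm
λ = L_e / r_min = 1650.0 / 13.60 = 121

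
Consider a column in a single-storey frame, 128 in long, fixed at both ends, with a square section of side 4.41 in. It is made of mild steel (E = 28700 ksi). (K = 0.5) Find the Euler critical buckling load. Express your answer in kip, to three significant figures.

I = a⁴/12 = 4.41⁴/12 = 31.52 in⁴
Effective length L_e = K·L = 0.5 × 128 = 64.00 in
P_cr = π²EI / L_e² = π² × 28700×10³ × 31.52 / 64.00² = 2.180×10^6 lb

P_cr ≈ 2180 kip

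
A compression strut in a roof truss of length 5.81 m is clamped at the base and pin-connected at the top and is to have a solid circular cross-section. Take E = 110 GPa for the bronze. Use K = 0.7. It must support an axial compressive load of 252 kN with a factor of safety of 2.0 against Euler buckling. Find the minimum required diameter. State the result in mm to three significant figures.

d ≈ 112 mm

Required P_cr = n·P = 2.0 × 252 = 504.0 kN
L_e = K·L = 0.7 × 5.81 = 4.067 m
Required I = P_cr·L_e²/(π²E) = 5.040×10^5 × 4.067² / (π² × 1.10×10^11) = 7.679×10^-6 m⁴
I_req = 7.679×10^6 mm⁴
Solid circle: I = πd⁴/64  ⇒  d = (64I/π)^(1/4) = (64×7.679×10^6/π)^(1/4) = 112 mm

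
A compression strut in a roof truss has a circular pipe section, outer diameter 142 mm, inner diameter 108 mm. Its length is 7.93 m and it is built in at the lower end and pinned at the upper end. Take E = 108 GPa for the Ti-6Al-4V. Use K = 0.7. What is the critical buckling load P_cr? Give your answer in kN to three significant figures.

d_o = 142 mm, d_i = 108 mm
I = π(d_o⁴ − d_i⁴)/64 = π(142⁴ − 108.0⁴)/64 = 1.328×10^7 mm⁴
I = 1.328×10^7 mm⁴ = 1.328×10^-5 m⁴
Effective length L_e = K·L = 0.7 × 7.93 = 5.551 m
P_cr = π²EI / L_e² = π² × 108×10⁹ × 1.328×10^-5 / 5.551² = 4.594×10^5 N

P_cr ≈ 459 kN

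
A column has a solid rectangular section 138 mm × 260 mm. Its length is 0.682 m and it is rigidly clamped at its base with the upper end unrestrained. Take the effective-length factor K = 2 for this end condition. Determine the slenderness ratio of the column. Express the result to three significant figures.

λ ≈ 34.2

For a rectangle r_min = b/√12 = 138/√12 = 39.84 mm
L_e = K·L = 2 × 0.682 m = 1.364 m = 1364.0 mm
λ = L_e / r_min = 1364.0 / 39.84 = 34.2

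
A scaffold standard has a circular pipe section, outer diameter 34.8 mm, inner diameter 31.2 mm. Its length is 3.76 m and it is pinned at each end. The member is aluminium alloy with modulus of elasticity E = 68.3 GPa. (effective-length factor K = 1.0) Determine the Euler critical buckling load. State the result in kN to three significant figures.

P_cr ≈ 1.21 kN

d_o = 34.8 mm, d_i = 31.2 mm
I = π(d_o⁴ − d_i⁴)/64 = π(34.8⁴ − 31.20⁴)/64 = 2.548×10^4 mm⁴
I = 2.548×10^4 mm⁴ = 2.548×10^-8 m⁴
Effective length L_e = K·L = 1 × 3.76 = 3.760 m
P_cr = π²EI / L_e² = π² × 68.3×10⁹ × 2.548×10^-8 / 3.760² = 1.215×10^3 N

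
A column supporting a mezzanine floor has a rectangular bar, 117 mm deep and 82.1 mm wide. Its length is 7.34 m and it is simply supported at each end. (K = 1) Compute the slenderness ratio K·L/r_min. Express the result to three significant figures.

For a rectangle r_min = b/√12 = 82.1/√12 = 23.70 mm
L_e = K·L = 1 × 7.34 m = 7.340 m = 7340.0 mm
λ = L_e / r_min = 7340.0 / 23.70 = 310

λ ≈ 310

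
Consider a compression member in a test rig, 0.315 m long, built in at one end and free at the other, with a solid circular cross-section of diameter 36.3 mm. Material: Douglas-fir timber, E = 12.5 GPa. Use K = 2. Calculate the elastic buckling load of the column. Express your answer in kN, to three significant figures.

I = πd⁴/64 = π×36.3⁴/64 = 8.523×10^4 mm⁴
I = 8.523×10^4 mm⁴ = 8.523×10^-8 m⁴
Effective length L_e = K·L = 2 × 0.315 = 0.6300 m
P_cr = π²EI / L_e² = π² × 12.5×10⁹ × 8.523×10^-8 / 0.6300² = 2.649×10^4 N

P_cr ≈ 26.5 kN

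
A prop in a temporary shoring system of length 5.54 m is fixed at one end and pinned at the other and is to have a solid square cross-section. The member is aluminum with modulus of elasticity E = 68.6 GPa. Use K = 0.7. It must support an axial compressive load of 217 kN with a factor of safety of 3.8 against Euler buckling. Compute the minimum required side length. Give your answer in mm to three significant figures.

a ≈ 122 mm

Required P_cr = n·P = 3.8 × 217 = 824.6 kN
L_e = K·L = 0.7 × 5.54 = 3.878 m
Required I = P_cr·L_e²/(π²E) = 8.246×10^5 × 3.878² / (π² × 6.86×10^10) = 1.832×10^-5 m⁴
I_req = 1.832×10^7 mm⁴
Solid square: I = a⁴/12  ⇒  a = (12I)^(1/4) = (12×1.832×10^7)^(1/4) = 122 mm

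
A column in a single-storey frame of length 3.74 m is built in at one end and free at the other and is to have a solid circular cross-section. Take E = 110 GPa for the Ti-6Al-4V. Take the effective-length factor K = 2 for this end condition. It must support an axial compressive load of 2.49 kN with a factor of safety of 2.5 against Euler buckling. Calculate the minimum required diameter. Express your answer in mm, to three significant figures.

Required P_cr = n·P = 2.5 × 2.49 = 6.225 kN
L_e = K·L = 2 × 3.74 = 7.480 m
Required I = P_cr·L_e²/(π²E) = 6.225×10^3 × 7.480² / (π² × 1.10×10^11) = 3.208×10^-7 m⁴
I_req = 3.208×10^5 mm⁴
Solid circle: I = πd⁴/64  ⇒  d = (64I/π)^(1/4) = (64×3.208×10^5/π)^(1/4) = 50.6 mm

d ≈ 50.6 mm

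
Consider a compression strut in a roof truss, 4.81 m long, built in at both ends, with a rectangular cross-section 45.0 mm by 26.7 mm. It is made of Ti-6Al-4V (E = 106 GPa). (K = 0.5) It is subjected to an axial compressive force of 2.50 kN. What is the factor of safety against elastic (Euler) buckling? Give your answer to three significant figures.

Buckling occurs about the weak axis: I_min = h·b³/12 with b = 26.7 mm (the shorter side).
I_min = 45.0×26.7³/12 = 7.138×10^4 mm⁴
I = 7.138×10^4 mm⁴ = 7.138×10^-8 m⁴
Effective length L_e = K·L = 0.5 × 4.81 = 2.405 m
P_cr = π²EI / L_e² = π² × 106×10⁹ × 7.138×10^-8 / 2.405² = 1.291×10^4 N
Factor of safety n = P_cr / P = 12.910 / 2.50 = 5.16

n ≈ 5.16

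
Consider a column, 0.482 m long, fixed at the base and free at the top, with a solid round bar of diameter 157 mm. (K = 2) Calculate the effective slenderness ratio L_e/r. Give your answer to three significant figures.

For a solid circle r = d/4 = 157/4 = 39.25 mm
L_e = K·L = 2 × 0.482 m = 0.9640 m = 964.00 mm
λ = L_e / r_min = 964.00 / 39.25 = 24.6

λ ≈ 24.6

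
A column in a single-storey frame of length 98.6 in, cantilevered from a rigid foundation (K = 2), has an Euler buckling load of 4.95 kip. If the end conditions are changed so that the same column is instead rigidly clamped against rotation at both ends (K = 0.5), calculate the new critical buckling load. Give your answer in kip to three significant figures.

P_cr ≈ 79.2 kip

P_cr ∝ 1/K², so P_cr,new = P_cr,old × (K_old/K_new)² = 4.95 × (2/0.5)²
= 4.95 × 16.00 = 79.2 kip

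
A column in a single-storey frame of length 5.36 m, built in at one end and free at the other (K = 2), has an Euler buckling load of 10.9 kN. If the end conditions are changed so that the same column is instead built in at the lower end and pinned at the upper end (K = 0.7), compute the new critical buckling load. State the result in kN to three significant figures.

P_cr ∝ 1/K², so P_cr,new = P_cr,old × (K_old/K_new)² = 10.9 × (2/0.7)²
= 10.9 × 8.163 = 89.0 kN

P_cr ≈ 89.0 kN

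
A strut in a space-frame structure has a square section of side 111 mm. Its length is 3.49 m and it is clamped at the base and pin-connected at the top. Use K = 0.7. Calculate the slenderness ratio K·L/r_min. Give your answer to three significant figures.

λ ≈ 76.2

I = a⁴/12 = 111⁴/12 = 1.265×10^7 mm⁴
A = 1.232×10^4 mm²;  r_min = √(I/A) = √(1.265×10^7/1.232×10^4) = 32.04 mm
L_e = K·L = 0.7 × 3.49 m = 2.443 m = 2443.0 mm
λ = L_e / r_min = 2443.0 / 32.04 = 76.2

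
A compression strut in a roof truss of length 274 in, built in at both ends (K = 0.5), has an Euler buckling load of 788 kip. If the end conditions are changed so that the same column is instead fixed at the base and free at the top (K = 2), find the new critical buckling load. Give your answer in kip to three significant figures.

P_cr ∝ 1/K², so P_cr,new = P_cr,old × (K_old/K_new)² = 788 × (0.5/2)²
= 788 × 0.06250 = 49.2 kip

P_cr ≈ 49.2 kip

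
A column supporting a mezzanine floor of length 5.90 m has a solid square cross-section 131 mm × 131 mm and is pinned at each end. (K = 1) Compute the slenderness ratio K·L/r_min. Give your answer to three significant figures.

λ ≈ 156

I = a⁴/12 = 131⁴/12 = 2.454×10^7 mm⁴
A = 1.716×10^4 mm²;  r_min = √(I/A) = √(2.454×10^7/1.716×10^4) = 37.82 mm
L_e = K·L = 1 × 5.90 m = 5.900 m = 5900.0 mm
λ = L_e / r_min = 5900.0 / 37.82 = 156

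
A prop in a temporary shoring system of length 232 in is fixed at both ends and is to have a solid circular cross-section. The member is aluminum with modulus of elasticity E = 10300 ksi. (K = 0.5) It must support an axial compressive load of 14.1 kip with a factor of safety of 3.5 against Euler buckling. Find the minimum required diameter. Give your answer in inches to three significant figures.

d ≈ 3.40 in

Required P_cr = n·P = 3.5 × 14.1 = 49.35 kip
L_e = K·L = 0.5 × 232 = 116.0 in
Required I = P_cr·L_e²/(π²E) = 4.935×10^4 × 116.0² / (π² × 1.03×10^7) = 6.532 in⁴
Solid circle: I = πd⁴/64  ⇒  d = (64I/π)^(1/4) = (64×6.532/π)^(1/4) = 3.40 in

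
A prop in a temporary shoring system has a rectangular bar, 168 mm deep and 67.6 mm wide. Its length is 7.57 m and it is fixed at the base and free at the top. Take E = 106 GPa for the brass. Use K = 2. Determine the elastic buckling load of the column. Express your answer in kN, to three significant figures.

Buckling occurs about the weak axis: I_min = h·b³/12 with b = 67.6 mm (the shorter side).
I_min = 168×67.6³/12 = 4.325×10^6 mm⁴
I = 4.325×10^6 mm⁴ = 4.325×10^-6 m⁴
Effective length L_e = K·L = 2 × 7.57 = 15.14 m
P_cr = π²EI / L_e² = π² × 106×10⁹ × 4.325×10^-6 / 15.14² = 1.974×10^4 N

P_cr ≈ 19.7 kN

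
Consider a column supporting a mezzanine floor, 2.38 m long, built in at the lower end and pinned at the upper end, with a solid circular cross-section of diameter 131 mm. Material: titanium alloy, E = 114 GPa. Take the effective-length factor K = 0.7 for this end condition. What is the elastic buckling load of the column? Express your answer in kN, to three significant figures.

P_cr ≈ 5860 kN

I = πd⁴/64 = π×131⁴/64 = 1.446×10^7 mm⁴
I = 1.446×10^7 mm⁴ = 1.446×10^-5 m⁴
Effective length L_e = K·L = 0.7 × 2.38 = 1.666 m
P_cr = π²EI / L_e² = π² × 114×10⁹ × 1.446×10^-5 / 1.666² = 5.860×10^6 N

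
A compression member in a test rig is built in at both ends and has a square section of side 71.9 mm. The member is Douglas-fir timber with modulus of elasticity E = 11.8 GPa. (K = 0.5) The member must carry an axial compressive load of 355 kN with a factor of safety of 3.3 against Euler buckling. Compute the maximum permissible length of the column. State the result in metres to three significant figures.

I = a⁴/12 = 71.9⁴/12 = 2.227×10^6 mm⁴
I = 2.227×10^-6 m⁴
Required critical load P_cr = n·P = 3.3 × 355 = 1172 kN = 1.171×10^6 N
From P_cr = π²EI/(K·L)²:  L = (1/K)·√(π²EI/P_cr) = (1/0.5)·√(π²×1.18×10^10×2.227×10^-6/1.171×10^6)
L = 0.941 m

L_max ≈ 0.941 m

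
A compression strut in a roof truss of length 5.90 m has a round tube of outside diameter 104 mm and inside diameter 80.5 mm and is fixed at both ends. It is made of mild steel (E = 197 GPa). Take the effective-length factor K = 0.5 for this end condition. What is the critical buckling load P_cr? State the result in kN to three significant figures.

d_o = 104 mm, d_i = 80.5 mm
I = π(d_o⁴ − d_i⁴)/64 = π(104⁴ − 80.50⁴)/64 = 3.681×10^6 mm⁴
I = 3.681×10^6 mm⁴ = 3.681×10^-6 m⁴
Effective length L_e = K·L = 0.5 × 5.90 = 2.950 m
P_cr = π²EI / L_e² = π² × 197×10⁹ × 3.681×10^-6 / 2.950² = 8.224×10^5 N

P_cr ≈ 822 kN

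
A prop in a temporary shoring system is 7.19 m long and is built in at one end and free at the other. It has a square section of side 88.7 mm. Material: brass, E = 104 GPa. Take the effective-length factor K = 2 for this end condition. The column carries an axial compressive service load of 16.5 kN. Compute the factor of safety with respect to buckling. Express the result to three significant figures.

n ≈ 1.55

I = a⁴/12 = 88.7⁴/12 = 5.158×10^6 mm⁴
I = 5.158×10^6 mm⁴ = 5.158×10^-6 m⁴
Effective length L_e = K·L = 2 × 7.19 = 14.38 m
P_cr = π²EI / L_e² = π² × 104×10⁹ × 5.158×10^-6 / 14.38² = 2.561×10^4 N
Factor of safety n = P_cr / P = 25.605 / 16.5 = 1.55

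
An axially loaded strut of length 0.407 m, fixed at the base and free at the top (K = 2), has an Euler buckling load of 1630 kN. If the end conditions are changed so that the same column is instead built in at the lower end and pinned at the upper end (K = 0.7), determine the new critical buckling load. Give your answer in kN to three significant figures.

P_cr ≈ 13300 kN

P_cr ∝ 1/K², so P_cr,new = P_cr,old × (K_old/K_new)² = 1630 × (2/0.7)²
= 1630 × 8.163 = 13300 kN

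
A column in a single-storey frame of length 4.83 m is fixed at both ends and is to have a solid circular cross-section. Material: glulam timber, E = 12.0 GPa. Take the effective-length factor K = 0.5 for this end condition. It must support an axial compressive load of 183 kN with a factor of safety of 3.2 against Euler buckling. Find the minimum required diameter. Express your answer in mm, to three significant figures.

d ≈ 156 mm

Required P_cr = n·P = 3.2 × 183 = 585.6 kN
L_e = K·L = 0.5 × 4.83 = 2.415 m
Required I = P_cr·L_e²/(π²E) = 5.856×10^5 × 2.415² / (π² × 1.20×10^10) = 2.884×10^-5 m⁴
I_req = 2.884×10^7 mm⁴
Solid circle: I = πd⁴/64  ⇒  d = (64I/π)^(1/4) = (64×2.884×10^7/π)^(1/4) = 156 mm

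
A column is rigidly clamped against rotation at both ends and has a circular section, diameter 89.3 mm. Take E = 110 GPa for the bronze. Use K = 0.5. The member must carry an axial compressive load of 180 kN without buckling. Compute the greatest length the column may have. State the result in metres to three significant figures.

L_max ≈ 8.68 m

I = πd⁴/64 = π×89.3⁴/64 = 3.122×10^6 mm⁴
I = 3.122×10^-6 m⁴
At the buckling limit P_cr = P = 1.800×10^5 N
From P_cr = π²EI/(K·L)²:  L = (1/K)·√(π²EI/P_cr) = (1/0.5)·√(π²×1.10×10^11×3.122×10^-6/1.800×10^5)
L = 8.68 m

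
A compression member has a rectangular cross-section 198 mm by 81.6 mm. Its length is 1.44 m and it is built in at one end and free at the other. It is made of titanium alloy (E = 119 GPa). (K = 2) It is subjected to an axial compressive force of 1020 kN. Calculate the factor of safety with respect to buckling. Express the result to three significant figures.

n ≈ 1.24

Buckling occurs about the weak axis: I_min = h·b³/12 with b = 81.6 mm (the shorter side).
I_min = 198×81.6³/12 = 8.965×10^6 mm⁴
I = 8.965×10^6 mm⁴ = 8.965×10^-6 m⁴
Effective length L_e = K·L = 2 × 1.44 = 2.880 m
P_cr = π²EI / L_e² = π² × 119×10⁹ × 8.965×10^-6 / 2.880² = 1.269×10^6 N
Factor of safety n = P_cr / P = 1269.5 / 1020 = 1.24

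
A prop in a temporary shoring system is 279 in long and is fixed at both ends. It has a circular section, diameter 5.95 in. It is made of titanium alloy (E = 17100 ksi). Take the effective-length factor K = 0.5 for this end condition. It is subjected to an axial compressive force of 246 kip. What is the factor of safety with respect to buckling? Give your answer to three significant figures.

n ≈ 2.17

I = πd⁴/64 = π×5.95⁴/64 = 61.52 in⁴
Effective length L_e = K·L = 0.5 × 279 = 139.5 in
P_cr = π²EI / L_e² = π² × 17100×10³ × 61.52 / 139.5² = 5.336×10^5 lb
Factor of safety n = P_cr / P = 533.56 / 246 = 2.17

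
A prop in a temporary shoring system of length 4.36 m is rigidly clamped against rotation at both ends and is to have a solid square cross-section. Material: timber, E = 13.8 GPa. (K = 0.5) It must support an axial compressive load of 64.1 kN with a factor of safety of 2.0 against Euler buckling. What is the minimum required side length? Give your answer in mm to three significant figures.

a ≈ 85.6 mm

Required P_cr = n·P = 2.0 × 64.1 = 128.2 kN
L_e = K·L = 0.5 × 4.36 = 2.180 m
Required I = P_cr·L_e²/(π²E) = 1.282×10^5 × 2.180² / (π² × 1.38×10^10) = 4.473×10^-6 m⁴
I_req = 4.473×10^6 mm⁴
Solid square: I = a⁴/12  ⇒  a = (12I)^(1/4) = (12×4.473×10^6)^(1/4) = 85.6 mm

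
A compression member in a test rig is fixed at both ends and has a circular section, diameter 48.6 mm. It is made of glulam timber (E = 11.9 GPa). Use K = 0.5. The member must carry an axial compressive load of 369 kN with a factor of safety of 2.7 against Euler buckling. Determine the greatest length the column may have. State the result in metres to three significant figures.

I = πd⁴/64 = π×48.6⁴/64 = 2.739×10^5 mm⁴
I = 2.739×10^-7 m⁴
Required critical load P_cr = n·P = 2.7 × 369 = 996.3 kN = 9.963×10^5 N
From P_cr = π²EI/(K·L)²:  L = (1/K)·√(π²EI/P_cr) = (1/0.5)·√(π²×1.19×10^10×2.739×10^-7/9.963×10^5)
L = 0.359 m

L_max ≈ 0.359 m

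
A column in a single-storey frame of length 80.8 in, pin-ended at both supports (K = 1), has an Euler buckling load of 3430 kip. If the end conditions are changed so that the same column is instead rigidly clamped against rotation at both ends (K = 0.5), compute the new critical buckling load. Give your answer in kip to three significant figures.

P_cr ≈ 13700 kip

P_cr ∝ 1/K², so P_cr,new = P_cr,old × (K_old/K_new)² = 3430 × (1/0.5)²
= 3430 × 4.000 = 13700 kip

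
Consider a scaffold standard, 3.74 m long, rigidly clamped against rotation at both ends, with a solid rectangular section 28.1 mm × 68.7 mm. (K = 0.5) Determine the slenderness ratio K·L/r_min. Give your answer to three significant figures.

Buckling occurs about the weak axis: I_min = h·b³/12 with b = 28.1 mm (the shorter side).
I_min = 68.7×28.1³/12 = 1.270×10^5 mm⁴
A = 1.930×10^3 mm²;  r_min = √(I/A) = √(1.270×10^5/1.930×10^3) = 8.112 mm
L_e = K·L = 0.5 × 3.74 m = 1.870 m = 1870.0 mm
λ = L_e / r_min = 1870.0 / 8.112 = 231

λ ≈ 231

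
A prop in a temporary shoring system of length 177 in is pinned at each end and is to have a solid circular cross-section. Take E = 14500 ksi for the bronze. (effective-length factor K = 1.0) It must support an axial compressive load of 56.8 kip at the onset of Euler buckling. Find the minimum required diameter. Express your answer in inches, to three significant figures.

d ≈ 3.99 in

L_e = K·L = 1 × 177 = 177.0 in
Required I = P_cr·L_e²/(π²E) = 5.680×10^4 × 177.0² / (π² × 1.45×10^7) = 12.43 in⁴
Solid circle: I = πd⁴/64  ⇒  d = (64I/π)^(1/4) = (64×12.43/π)^(1/4) = 3.99 in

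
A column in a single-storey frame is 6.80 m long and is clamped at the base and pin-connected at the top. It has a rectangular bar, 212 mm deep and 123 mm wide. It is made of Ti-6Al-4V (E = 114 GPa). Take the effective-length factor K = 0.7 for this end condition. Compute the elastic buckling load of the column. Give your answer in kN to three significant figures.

Buckling occurs about the weak axis: I_min = h·b³/12 with b = 123 mm (the shorter side).
I_min = 212×123³/12 = 3.288×10^7 mm⁴
I = 3.288×10^7 mm⁴ = 3.288×10^-5 m⁴
Effective length L_e = K·L = 0.7 × 6.80 = 4.760 m
P_cr = π²EI / L_e² = π² × 114×10⁹ × 3.288×10^-5 / 4.760² = 1.633×10^6 N

P_cr ≈ 1630 kN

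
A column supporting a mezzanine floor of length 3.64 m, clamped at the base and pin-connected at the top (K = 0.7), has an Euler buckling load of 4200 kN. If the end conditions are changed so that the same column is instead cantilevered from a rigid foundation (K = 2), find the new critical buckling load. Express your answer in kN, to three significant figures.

P_cr ≈ 514 kN

P_cr ∝ 1/K², so P_cr,new = P_cr,old × (K_old/K_new)² = 4200 × (0.7/2)²
= 4200 × 0.1225 = 514 kN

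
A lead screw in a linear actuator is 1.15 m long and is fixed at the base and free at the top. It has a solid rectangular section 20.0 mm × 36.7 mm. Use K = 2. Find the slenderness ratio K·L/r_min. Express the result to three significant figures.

For a rectangle r_min = b/√12 = 20.0/√12 = 5.774 mm
L_e = K·L = 2 × 1.15 m = 2.300 m = 2300.0 mm
λ = L_e / r_min = 2300.0 / 5.774 = 398

λ ≈ 398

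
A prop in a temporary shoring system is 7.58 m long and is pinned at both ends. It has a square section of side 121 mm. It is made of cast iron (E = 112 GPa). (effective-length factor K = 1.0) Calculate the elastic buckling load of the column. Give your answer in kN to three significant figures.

P_cr ≈ 344 kN

I = a⁴/12 = 121⁴/12 = 1.786×10^7 mm⁴
I = 1.786×10^7 mm⁴ = 1.786×10^-5 m⁴
Effective length L_e = K·L = 1 × 7.58 = 7.580 m
P_cr = π²EI / L_e² = π² × 112×10⁹ × 1.786×10^-5 / 7.580² = 3.437×10^5 N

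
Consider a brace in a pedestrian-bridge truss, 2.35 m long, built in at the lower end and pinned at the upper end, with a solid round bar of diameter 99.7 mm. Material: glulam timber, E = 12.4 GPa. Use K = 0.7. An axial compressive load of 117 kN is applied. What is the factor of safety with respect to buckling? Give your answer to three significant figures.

n ≈ 1.87

I = πd⁴/64 = π×99.7⁴/64 = 4.850×10^6 mm⁴
I = 4.850×10^6 mm⁴ = 4.850×10^-6 m⁴
Effective length L_e = K·L = 0.7 × 2.35 = 1.645 m
P_cr = π²EI / L_e² = π² × 12.4×10⁹ × 4.850×10^-6 / 1.645² = 2.194×10^5 N
Factor of safety n = P_cr / P = 219.35 / 117 = 1.87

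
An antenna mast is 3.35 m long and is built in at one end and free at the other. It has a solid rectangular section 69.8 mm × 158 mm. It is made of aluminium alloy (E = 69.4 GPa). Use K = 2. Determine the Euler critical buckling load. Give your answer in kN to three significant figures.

Buckling occurs about the weak axis: I_min = h·b³/12 with b = 69.8 mm (the shorter side).
I_min = 158×69.8³/12 = 4.478×10^6 mm⁴
I = 4.478×10^6 mm⁴ = 4.478×10^-6 m⁴
Effective length L_e = K·L = 2 × 3.35 = 6.700 m
P_cr = π²EI / L_e² = π² × 69.4×10⁹ × 4.478×10^-6 / 6.700² = 6.832×10^4 N

P_cr ≈ 68.3 kN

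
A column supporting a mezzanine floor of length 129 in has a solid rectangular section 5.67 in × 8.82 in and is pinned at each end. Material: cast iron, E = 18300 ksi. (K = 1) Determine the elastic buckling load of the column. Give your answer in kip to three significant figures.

P_cr ≈ 1450 kip

Buckling occurs about the weak axis: I_min = h·b³/12 with b = 5.67 in (the shorter side).
I_min = 8.82×5.67³/12 = 134.0 in⁴
Effective length L_e = K·L = 1 × 129 = 129.0 in
P_cr = π²EI / L_e² = π² × 18300×10³ × 134.0 / 129.0² = 1.454×10^6 lb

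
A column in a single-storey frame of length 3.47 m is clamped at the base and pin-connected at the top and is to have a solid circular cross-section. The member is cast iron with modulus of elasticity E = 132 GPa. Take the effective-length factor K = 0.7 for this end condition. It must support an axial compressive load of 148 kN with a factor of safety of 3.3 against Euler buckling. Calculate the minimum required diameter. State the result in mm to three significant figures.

Required P_cr = n·P = 3.3 × 148 = 488.4 kN
L_e = K·L = 0.7 × 3.47 = 2.429 m
Required I = P_cr·L_e²/(π²E) = 4.884×10^5 × 2.429² / (π² × 1.32×10^11) = 2.212×10^-6 m⁴
I_req = 2.212×10^6 mm⁴
Solid circle: I = πd⁴/64  ⇒  d = (64I/π)^(1/4) = (64×2.212×10^6/π)^(1/4) = 81.9 mm

d ≈ 81.9 mm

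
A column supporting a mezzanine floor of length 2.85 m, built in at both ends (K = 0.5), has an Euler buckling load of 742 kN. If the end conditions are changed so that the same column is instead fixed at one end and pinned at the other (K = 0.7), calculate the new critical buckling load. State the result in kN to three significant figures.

P_cr ≈ 379 kN

P_cr ∝ 1/K², so P_cr,new = P_cr,old × (K_old/K_new)² = 742 × (0.5/0.7)²
= 742 × 0.5102 = 379 kN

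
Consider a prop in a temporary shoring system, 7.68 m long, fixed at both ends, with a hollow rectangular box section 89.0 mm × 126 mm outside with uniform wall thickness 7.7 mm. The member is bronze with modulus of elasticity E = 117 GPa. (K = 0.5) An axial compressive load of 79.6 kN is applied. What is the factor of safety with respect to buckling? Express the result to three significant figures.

Inner dimensions: h_i = 126 − 2×7.7 = 110.6 mm, b_i = 89.0 − 2×7.7 = 73.60 mm
Weak-axis I_min = (h_o·b_o³ − h_i·b_i³)/12 with b_o = 89.0, b_i = 73.60 mm (shorter outer/inner sides).
I_min = (126×89.0³ − 110.6×73.60³)/12 = 3.728×10^6 mm⁴
I = 3.728×10^6 mm⁴ = 3.728×10^-6 m⁴
Effective length L_e = K·L = 0.5 × 7.68 = 3.840 m
P_cr = π²EI / L_e² = π² × 117×10⁹ × 3.728×10^-6 / 3.840² = 2.919×10^5 N
Factor of safety n = P_cr / P = 291.91 / 79.6 = 3.67

n ≈ 3.67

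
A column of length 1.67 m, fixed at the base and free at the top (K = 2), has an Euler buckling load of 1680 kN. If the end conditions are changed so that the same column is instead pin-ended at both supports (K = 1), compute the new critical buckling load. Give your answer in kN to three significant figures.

P_cr ∝ 1/K², so P_cr,new = P_cr,old × (K_old/K_new)² = 1680 × (2/1)²
= 1680 × 4.000 = 6720 kN

P_cr ≈ 6720 kN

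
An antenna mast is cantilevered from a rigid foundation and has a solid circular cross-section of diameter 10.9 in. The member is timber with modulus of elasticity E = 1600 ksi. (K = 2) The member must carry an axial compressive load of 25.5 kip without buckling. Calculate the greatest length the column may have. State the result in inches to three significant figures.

I = πd⁴/64 = π×10.9⁴/64 = 692.9 in⁴
At the buckling limit P_cr = P = 2.550×10^4 lb
From P_cr = π²EI/(K·L)²:  L = (1/K)·√(π²EI/P_cr) = (1/2)·√(π²×1.60×10^6×692.9/2.550×10^4)
L = 328 in

L_max ≈ 328 in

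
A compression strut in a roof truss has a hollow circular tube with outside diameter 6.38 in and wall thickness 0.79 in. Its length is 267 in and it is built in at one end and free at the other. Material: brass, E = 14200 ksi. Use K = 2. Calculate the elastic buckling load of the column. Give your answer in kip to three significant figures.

P_cr ≈ 27.2 kip

Inner diameter d_i = 6.38 − 2×0.79 = 4.800 in
I = π(d_o⁴ − d_i⁴)/64 = π(6.38⁴ − 4.800⁴)/64 = 55.27 in⁴
Effective length L_e = K·L = 2 × 267 = 534.0 in
P_cr = π²EI / L_e² = π² × 14200×10³ × 55.27 / 534.0² = 2.717×10^4 lb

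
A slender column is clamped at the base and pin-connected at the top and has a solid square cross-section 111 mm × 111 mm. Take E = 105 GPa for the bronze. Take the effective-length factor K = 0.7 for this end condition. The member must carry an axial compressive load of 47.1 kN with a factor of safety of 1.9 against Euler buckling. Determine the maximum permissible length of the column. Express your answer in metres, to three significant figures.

I = a⁴/12 = 111⁴/12 = 1.265×10^7 mm⁴
I = 1.265×10^-5 m⁴
Required critical load P_cr = n·P = 1.9 × 47.1 = 89.49 kN = 8.949×10^4 N
From P_cr = π²EI/(K·L)²:  L = (1/K)·√(π²EI/P_cr) = (1/0.7)·√(π²×1.05×10^11×1.265×10^-5/8.949×10^4)
L = 17.3 m

L_max ≈ 17.3 m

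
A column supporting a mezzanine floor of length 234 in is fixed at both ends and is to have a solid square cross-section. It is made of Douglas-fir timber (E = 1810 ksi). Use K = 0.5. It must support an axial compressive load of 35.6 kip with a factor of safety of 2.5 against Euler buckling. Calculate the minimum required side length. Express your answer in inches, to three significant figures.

Required P_cr = n·P = 2.5 × 35.6 = 89.00 kip
L_e = K·L = 0.5 × 234 = 117.0 in
Required I = P_cr·L_e²/(π²E) = 8.900×10^4 × 117.0² / (π² × 1.81×10^6) = 68.20 in⁴
Solid square: I = a⁴/12  ⇒  a = (12I)^(1/4) = (12×68.20)^(1/4) = 5.35 in

a ≈ 5.35 in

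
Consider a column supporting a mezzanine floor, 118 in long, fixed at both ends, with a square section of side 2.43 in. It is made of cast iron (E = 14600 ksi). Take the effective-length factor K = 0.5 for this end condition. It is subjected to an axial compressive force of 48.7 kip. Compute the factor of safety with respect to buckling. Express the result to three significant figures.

n ≈ 2.47

I = a⁴/12 = 2.43⁴/12 = 2.906 in⁴
Effective length L_e = K·L = 0.5 × 118 = 59.00 in
P_cr = π²EI / L_e² = π² × 14600×10³ × 2.906 / 59.00² = 1.203×10^5 lb
Factor of safety n = P_cr / P = 120.28 / 48.7 = 2.47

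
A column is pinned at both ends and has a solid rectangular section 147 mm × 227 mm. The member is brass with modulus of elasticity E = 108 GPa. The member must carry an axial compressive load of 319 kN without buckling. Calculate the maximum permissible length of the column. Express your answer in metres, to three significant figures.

L_max ≈ 14.2 m

Buckling occurs about the weak axis: I_min = h·b³/12 with b = 147 mm (the shorter side).
I_min = 227×147³/12 = 6.009×10^7 mm⁴
I = 6.009×10^-5 m⁴
At the buckling limit P_cr = P = 3.190×10^5 N
From P_cr = π²EI/(K·L)²:  L = (1/K)·√(π²EI/P_cr) = (1/1)·√(π²×1.08×10^11×6.009×10^-5/3.190×10^5)
L = 14.2 m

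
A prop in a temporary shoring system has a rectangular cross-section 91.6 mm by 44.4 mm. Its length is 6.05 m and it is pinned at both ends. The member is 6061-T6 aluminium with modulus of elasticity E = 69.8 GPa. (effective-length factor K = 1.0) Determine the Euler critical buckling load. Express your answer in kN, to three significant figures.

Buckling occurs about the weak axis: I_min = h·b³/12 with b = 44.4 mm (the shorter side).
I_min = 91.6×44.4³/12 = 6.681×10^5 mm⁴
I = 6.681×10^5 mm⁴ = 6.681×10^-7 m⁴
Effective length L_e = K·L = 1 × 6.05 = 6.050 m
P_cr = π²EI / L_e² = π² × 69.8×10⁹ × 6.681×10^-7 / 6.050² = 1.257×10^4 N

P_cr ≈ 12.6 kN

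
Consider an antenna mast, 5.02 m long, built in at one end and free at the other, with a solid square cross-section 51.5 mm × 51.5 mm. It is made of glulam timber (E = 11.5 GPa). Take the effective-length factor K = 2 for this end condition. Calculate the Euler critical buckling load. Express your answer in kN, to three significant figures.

P_cr ≈ 0.660 kN

I = a⁴/12 = 51.5⁴/12 = 5.862×10^5 mm⁴
I = 5.862×10^5 mm⁴ = 5.862×10^-7 m⁴
Effective length L_e = K·L = 2 × 5.02 = 10.04 m
P_cr = π²EI / L_e² = π² × 11.5×10⁹ × 5.862×10^-7 / 10.04² = 660.1 N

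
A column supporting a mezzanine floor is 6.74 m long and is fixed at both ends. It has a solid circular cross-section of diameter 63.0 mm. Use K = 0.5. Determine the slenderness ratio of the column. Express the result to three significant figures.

λ ≈ 214

For a solid circle r = d/4 = 63.0/4 = 15.75 mm
L_e = K·L = 0.5 × 6.74 m = 3.370 m = 3370.0 mm
λ = L_e / r_min = 3370.0 / 15.75 = 214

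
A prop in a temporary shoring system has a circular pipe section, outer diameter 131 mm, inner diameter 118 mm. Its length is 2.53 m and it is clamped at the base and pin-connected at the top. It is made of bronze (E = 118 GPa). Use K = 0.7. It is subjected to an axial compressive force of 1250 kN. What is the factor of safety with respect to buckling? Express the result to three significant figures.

d_o = 131 mm, d_i = 118 mm
I = π(d_o⁴ − d_i⁴)/64 = π(131⁴ − 118.0⁴)/64 = 4.939×10^6 mm⁴
I = 4.939×10^6 mm⁴ = 4.939×10^-6 m⁴
Effective length L_e = K·L = 0.7 × 2.53 = 1.771 m
P_cr = π²EI / L_e² = π² × 118×10⁹ × 4.939×10^-6 / 1.771² = 1.834×10^6 N
Factor of safety n = P_cr / P = 1834.0 / 1250 = 1.47

n ≈ 1.47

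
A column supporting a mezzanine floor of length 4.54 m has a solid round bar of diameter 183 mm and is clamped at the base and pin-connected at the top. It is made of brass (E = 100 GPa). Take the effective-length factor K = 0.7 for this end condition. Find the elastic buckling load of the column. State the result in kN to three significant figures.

I = πd⁴/64 = π×183⁴/64 = 5.505×10^7 mm⁴
I = 5.505×10^7 mm⁴ = 5.505×10^-5 m⁴
Effective length L_e = K·L = 0.7 × 4.54 = 3.178 m
P_cr = π²EI / L_e² = π² × 100×10⁹ × 5.505×10^-5 / 3.178² = 5.380×10^6 N

P_cr ≈ 5380 kN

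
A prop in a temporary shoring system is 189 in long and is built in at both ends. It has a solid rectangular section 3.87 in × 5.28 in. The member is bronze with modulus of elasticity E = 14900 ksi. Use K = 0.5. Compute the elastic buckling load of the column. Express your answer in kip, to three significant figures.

Buckling occurs about the weak axis: I_min = h·b³/12 with b = 3.87 in (the shorter side).
I_min = 5.28×3.87³/12 = 25.50 in⁴
Effective length L_e = K·L = 0.5 × 189 = 94.50 in
P_cr = π²EI / L_e² = π² × 14900×10³ × 25.50 / 94.50² = 4.200×10^5 lb

P_cr ≈ 420 kip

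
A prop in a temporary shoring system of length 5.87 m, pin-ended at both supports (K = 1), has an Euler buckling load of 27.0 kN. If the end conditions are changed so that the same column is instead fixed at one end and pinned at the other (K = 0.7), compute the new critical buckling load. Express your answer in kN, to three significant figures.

P_cr ≈ 55.1 kN

P_cr ∝ 1/K², so P_cr,new = P_cr,old × (K_old/K_new)² = 27.0 × (1/0.7)²
= 27.0 × 2.041 = 55.1 kN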